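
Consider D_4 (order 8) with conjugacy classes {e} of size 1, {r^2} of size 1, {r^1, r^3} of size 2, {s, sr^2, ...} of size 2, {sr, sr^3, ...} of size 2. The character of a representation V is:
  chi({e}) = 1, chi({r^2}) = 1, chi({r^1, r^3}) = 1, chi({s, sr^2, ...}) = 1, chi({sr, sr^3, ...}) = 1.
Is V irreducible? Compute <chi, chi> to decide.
Irreducible: <chi, chi> = 1.

<chi, chi> = (1/|G|) sum_C |C| * |chi(C)|^2 = (1/8)[1*|1|^2 + 1*|1|^2 + 2*|1|^2 + 2*|1|^2 + 2*|1|^2]
  = (1/8)[(1) + (1) + (2) + (2) + (2)] = 8/8 = 1.
A character is irreducible iff <chi, chi> = 1, so this representation is irreducible.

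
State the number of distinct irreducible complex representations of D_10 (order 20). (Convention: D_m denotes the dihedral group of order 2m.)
8

Reasoning: The number of irreducible complex representations of a finite group equals its number of conjugacy classes. D_10 has 8 conjugacy classes (n/2 + 3 for n even), so D_10 (order 20) has exactly 8 irreducible complex representations.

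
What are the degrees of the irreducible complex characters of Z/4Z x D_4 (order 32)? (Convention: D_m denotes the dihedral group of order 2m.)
Dimensions: 1, 1, 1, 1, 1, 1, 1, 1, 1, 1, 1, 1, 1, 1, 1, 1, 2, 2, 2, 2

Working: There are 20 irreducibles (= number of conjugacy classes). Their dimensions d_i satisfy sum d_i^2 = |G| = 32: 1 + 1 + 1 + 1 + 1 + 1 + 1 + 1 + 1 + 1 + 1 + 1 + 1 + 1 + 1 + 1 + 4 + 4 + 4 + 4 = 32. (For the product with Z/4Z: each of the 4 1-dim characters of Z/4Z tensors with each irrep of D_4, giving 4 copies of each D_4-dimension.)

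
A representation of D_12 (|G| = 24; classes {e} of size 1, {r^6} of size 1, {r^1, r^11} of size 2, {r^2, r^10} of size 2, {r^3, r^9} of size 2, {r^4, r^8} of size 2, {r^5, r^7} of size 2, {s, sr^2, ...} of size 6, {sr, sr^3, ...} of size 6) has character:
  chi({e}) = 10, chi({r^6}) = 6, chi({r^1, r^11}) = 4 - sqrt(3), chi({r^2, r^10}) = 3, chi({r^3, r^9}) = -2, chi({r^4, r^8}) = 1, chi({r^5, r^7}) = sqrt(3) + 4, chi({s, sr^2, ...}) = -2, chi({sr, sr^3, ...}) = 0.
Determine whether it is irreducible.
Not irreducible (reducible): <chi, chi> = 11 > 1.

Argument: <chi, chi> = (1/|G|) sum_C |C| * |chi(C)|^2 = (1/24)[1*|10|^2 + 1*|6|^2 + 2*|4 - sqrt(3)|^2 + 2*|3|^2 + 2*|-2|^2 + 2*|1|^2 + 2*|sqrt(3) + 4|^2 + 6*|-2|^2 + 6*|0|^2]
  = (1/24)[(100) + (36) + (38 - 16*sqrt(3)) + (18) + (8) + (2) + (16*sqrt(3) + 38) + (24) + (0)] = 264/24 = 11.
A character is irreducible iff <chi, chi> = 1, so this representation is reducible.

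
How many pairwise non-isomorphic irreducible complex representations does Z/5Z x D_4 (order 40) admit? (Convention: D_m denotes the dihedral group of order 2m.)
25

Justification: The number of irreducible complex representations of a finite group equals its number of conjugacy classes. For a direct product, #classes(G x H) = #classes(G) * #classes(H). Z/5Z has 5 classes (abelian), D_4 has 5 classes, so 5 * 5 = 25, so Z/5Z x D_4 (order 40) has exactly 25 irreducible complex representations.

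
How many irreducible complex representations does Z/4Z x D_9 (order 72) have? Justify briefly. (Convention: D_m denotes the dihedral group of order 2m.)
24

Argument: The number of irreducible complex representations of a finite group equals its number of conjugacy classes. For a direct product, #classes(G x H) = #classes(G) * #classes(H). Z/4Z has 4 classes (abelian), D_9 has 6 classes, so 4 * 6 = 24, so Z/4Z x D_9 (order 72) has exactly 24 irreducible complex representations.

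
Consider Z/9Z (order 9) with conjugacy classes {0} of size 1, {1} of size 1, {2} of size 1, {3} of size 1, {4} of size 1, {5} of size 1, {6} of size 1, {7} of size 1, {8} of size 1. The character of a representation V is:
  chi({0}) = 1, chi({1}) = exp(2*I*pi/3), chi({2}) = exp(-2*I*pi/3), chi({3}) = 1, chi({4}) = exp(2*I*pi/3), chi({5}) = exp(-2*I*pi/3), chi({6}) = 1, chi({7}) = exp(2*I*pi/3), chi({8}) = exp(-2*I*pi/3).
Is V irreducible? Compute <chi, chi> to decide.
Irreducible: <chi, chi> = 1.

Details: <chi, chi> = (1/|G|) sum_C |C| * |chi(C)|^2 = (1/9)[1*|1|^2 + 1*|exp(2*I*pi/3)|^2 + 1*|exp(-2*I*pi/3)|^2 + 1*|1|^2 + 1*|exp(2*I*pi/3)|^2 + 1*|exp(-2*I*pi/3)|^2 + 1*|1|^2 + 1*|exp(2*I*pi/3)|^2 + 1*|exp(-2*I*pi/3)|^2]
  = (1/9)[(1) + (1) + (1) + (1) + (1) + (1) + (1) + (1) + (1)] = 9/9 = 1.
(Exp terms are combined using exp(i*s)*conj(exp(i*t)) = exp(i*(s-t)), and sums of them are collapsed using the identity that for every m > 1 the m distinct m-th roots of unity sum to 0, e.g. 1 + exp(2*I*pi/3) + exp(-2*I*pi/3) = 0.)
A character is irreducible iff <chi, chi> = 1, so this representation is irreducible.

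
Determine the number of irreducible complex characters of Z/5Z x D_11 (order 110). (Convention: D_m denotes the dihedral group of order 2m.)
35

Reasoning: The number of irreducible complex representations of a finite group equals its number of conjugacy classes. For a direct product, #classes(G x H) = #classes(G) * #classes(H). Z/5Z has 5 classes (abelian), D_11 has 7 classes, so 5 * 7 = 35, so Z/5Z x D_11 (order 110) has exactly 35 irreducible complex representations.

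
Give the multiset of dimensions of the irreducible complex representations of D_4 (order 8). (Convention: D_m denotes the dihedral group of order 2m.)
Dimensions: 1, 1, 1, 1, 2

Argument: There are 5 irreducibles (= number of conjugacy classes). Their dimensions d_i satisfy sum d_i^2 = |G| = 8: 1 + 1 + 1 + 1 + 4 = 8.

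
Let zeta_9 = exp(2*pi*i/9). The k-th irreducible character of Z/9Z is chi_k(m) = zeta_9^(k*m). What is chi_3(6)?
chi_3(6) = zeta_9^18 = 1

Why: chi_3(6) = zeta_9^(3*6) = zeta_9^18. Since zeta_9^9 = 1, this equals zeta_9^0 = exp(2*pi*i*0/9) = 1.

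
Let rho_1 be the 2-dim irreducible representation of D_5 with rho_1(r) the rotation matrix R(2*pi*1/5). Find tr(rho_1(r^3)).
chi_{rho_1}(r^3) = 2*cos(2*pi*1*3/5) = -sqrt(5)/2 - 1/2

Derivation: rho_1(r^3) is rotation by angle 2*pi*1*3/5, whose trace is 2*cos(2*pi*1*3/5) = -sqrt(5)/2 - 1/2.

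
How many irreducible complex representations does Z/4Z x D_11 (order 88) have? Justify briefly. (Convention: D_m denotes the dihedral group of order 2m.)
28

Argument: The number of irreducible complex representations of a finite group equals its number of conjugacy classes. For a direct product, #classes(G x H) = #classes(G) * #classes(H). Z/4Z has 4 classes (abelian), D_11 has 7 classes, so 4 * 7 = 28, so Z/4Z x D_11 (order 88) has exactly 28 irreducible complex representations.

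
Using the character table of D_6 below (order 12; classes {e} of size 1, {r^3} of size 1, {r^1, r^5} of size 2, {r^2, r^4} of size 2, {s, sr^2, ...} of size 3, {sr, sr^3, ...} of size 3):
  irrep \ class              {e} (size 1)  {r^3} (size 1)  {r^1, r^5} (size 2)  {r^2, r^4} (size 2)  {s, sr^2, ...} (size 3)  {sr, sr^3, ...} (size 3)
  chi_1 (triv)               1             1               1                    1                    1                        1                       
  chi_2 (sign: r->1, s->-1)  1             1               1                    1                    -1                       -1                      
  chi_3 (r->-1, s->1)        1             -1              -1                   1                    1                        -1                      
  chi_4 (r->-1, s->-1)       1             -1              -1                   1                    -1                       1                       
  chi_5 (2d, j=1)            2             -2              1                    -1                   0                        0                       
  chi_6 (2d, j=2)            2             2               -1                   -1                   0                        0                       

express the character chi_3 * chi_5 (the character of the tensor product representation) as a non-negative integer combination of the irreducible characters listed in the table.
chi_3 tensor chi_5 = chi_6 (all other irreducibles have multiplicity 0).

Proof sketch: The character of a tensor product is the pointwise product (chi_3 * chi_5)(C) = chi_3(C) * chi_5(C):
  {e}: (1)*(2), {r^3}: (-1)*(-2), {r^1, r^5}: (-1)*(1), {r^2, r^4}: (1)*(-1), {s, sr^2, ...}: (1)*(0), {sr, sr^3, ...}: (-1)*(0)
so (chi_3 * chi_5) takes values
  {e} -> 2, {r^3} -> 2, {r^1, r^5} -> -1, {r^2, r^4} -> -1, {s, sr^2, ...} -> 0, {sr, sr^3, ...} -> 0.
Now take the inner product of this character with each irreducible chi from the table, <chi_3*chi_5, chi> = (1/12) sum_C |C| (chi_3*chi_5)(C) conj(chi(C)):
  <chi_3*chi_5, chi_1> = (1/12)[1*(2)*conj(1) + 1*(2)*conj(1) + 2*(-1)*conj(1) + 2*(-1)*conj(1) + 3*(0)*conj(1) + 3*(0)*conj(1)]
      = (1/12)[(2) + (2) + (-2) + (-2) + (0) + (0)] = 0/12 = 0
  <chi_3*chi_5, chi_2> = (1/12)[1*(2)*conj(1) + 1*(2)*conj(1) + 2*(-1)*conj(1) + 2*(-1)*conj(1) + 3*(0)*conj(-1) + 3*(0)*conj(-1)]
      = (1/12)[(2) + (2) + (-2) + (-2) + (0) + (0)] = 0/12 = 0
  <chi_3*chi_5, chi_3> = (1/12)[1*(2)*conj(1) + 1*(2)*conj(-1) + 2*(-1)*conj(-1) + 2*(-1)*conj(1) + 3*(0)*conj(1) + 3*(0)*conj(-1)]
      = (1/12)[(2) + (-2) + (2) + (-2) + (0) + (0)] = 0/12 = 0
  <chi_3*chi_5, chi_4> = (1/12)[1*(2)*conj(1) + 1*(2)*conj(-1) + 2*(-1)*conj(-1) + 2*(-1)*conj(1) + 3*(0)*conj(-1) + 3*(0)*conj(1)]
      = (1/12)[(2) + (-2) + (2) + (-2) + (0) + (0)] = 0/12 = 0
  <chi_3*chi_5, chi_5> = (1/12)[1*(2)*conj(2) + 1*(2)*conj(-2) + 2*(-1)*conj(1) + 2*(-1)*conj(-1) + 3*(0)*conj(0) + 3*(0)*conj(0)]
      = (1/12)[(4) + (-4) + (-2) + (2) + (0) + (0)] = 0/12 = 0
  <chi_3*chi_5, chi_6> = (1/12)[1*(2)*conj(2) + 1*(2)*conj(2) + 2*(-1)*conj(-1) + 2*(-1)*conj(-1) + 3*(0)*conj(0) + 3*(0)*conj(0)]
      = (1/12)[(4) + (4) + (2) + (2) + (0) + (0)] = 12/12 = 1
Hence the multiplicities are chi_6: 1. Dimension check: dim(chi_3)*dim(chi_5) = 1*2 = 2 and sum (mult * dim) = 1*2 = 2.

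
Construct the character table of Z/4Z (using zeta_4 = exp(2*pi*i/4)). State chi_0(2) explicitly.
Character table of Z/4Z (irreps indexed chi_0,...,chi_3 with chi_k(m) = zeta_4^(k*m), zeta_4 = exp(2*pi*i/4)):
  irrep \ class  {0} (size 1)  {1} (size 1)  {2} (size 1)  {3} (size 1)
  chi_0          1             1             1             1           
  chi_1          1             I             -1            -I          
  chi_2          1             -1            1             -1          
  chi_3          1             -I            -1            I           

Spot check: chi_0(2) = zeta_4^(0*2) = zeta_4^0 = 1.

Solution. Z/4Z is abelian, so all 4 irreducible complex representations are 1-dimensional. They are given by chi_k(m) = zeta_4^(k*m) for k = 0,...,3. Row orthogonality: sum_m chi_k(m) conj(chi_l(m)) = 4 * [k = l].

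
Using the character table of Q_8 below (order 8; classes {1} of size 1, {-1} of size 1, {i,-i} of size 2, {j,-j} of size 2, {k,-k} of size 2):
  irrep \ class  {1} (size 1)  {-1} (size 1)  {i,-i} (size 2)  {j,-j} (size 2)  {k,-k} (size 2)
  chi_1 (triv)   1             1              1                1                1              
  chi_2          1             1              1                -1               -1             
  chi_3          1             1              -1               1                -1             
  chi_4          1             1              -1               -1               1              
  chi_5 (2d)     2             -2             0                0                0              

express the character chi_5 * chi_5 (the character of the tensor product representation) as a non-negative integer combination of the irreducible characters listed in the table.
chi_5 tensor chi_5 = chi_1 + chi_2 + chi_3 + chi_4 (all other irreducibles have multiplicity 0).

Explanation: The character of a tensor product is the pointwise product (chi_5 * chi_5)(C) = chi_5(C) * chi_5(C):
  {1}: (2)*(2), {-1}: (-2)*(-2), {i,-i}: (0)*(0), {j,-j}: (0)*(0), {k,-k}: (0)*(0)
so (chi_5 * chi_5) takes values
  {1} -> 4, {-1} -> 4, {i,-i} -> 0, {j,-j} -> 0, {k,-k} -> 0.
Now take the inner product of this character with each irreducible chi from the table, <chi_5*chi_5, chi> = (1/8) sum_C |C| (chi_5*chi_5)(C) conj(chi(C)):
  <chi_5*chi_5, chi_1> = (1/8)[1*(4)*conj(1) + 1*(4)*conj(1) + 2*(0)*conj(1) + 2*(0)*conj(1) + 2*(0)*conj(1)]
      = (1/8)[(4) + (4) + (0) + (0) + (0)] = 8/8 = 1
  <chi_5*chi_5, chi_2> = (1/8)[1*(4)*conj(1) + 1*(4)*conj(1) + 2*(0)*conj(1) + 2*(0)*conj(-1) + 2*(0)*conj(-1)]
      = (1/8)[(4) + (4) + (0) + (0) + (0)] = 8/8 = 1
  <chi_5*chi_5, chi_3> = (1/8)[1*(4)*conj(1) + 1*(4)*conj(1) + 2*(0)*conj(-1) + 2*(0)*conj(1) + 2*(0)*conj(-1)]
      = (1/8)[(4) + (4) + (0) + (0) + (0)] = 8/8 = 1
  <chi_5*chi_5, chi_4> = (1/8)[1*(4)*conj(1) + 1*(4)*conj(1) + 2*(0)*conj(-1) + 2*(0)*conj(-1) + 2*(0)*conj(1)]
      = (1/8)[(4) + (4) + (0) + (0) + (0)] = 8/8 = 1
  <chi_5*chi_5, chi_5> = (1/8)[1*(4)*conj(2) + 1*(4)*conj(-2) + 2*(0)*conj(0) + 2*(0)*conj(0) + 2*(0)*conj(0)]
      = (1/8)[(8) + (-8) + (0) + (0) + (0)] = 0/8 = 0
Hence the multiplicities are chi_1: 1, chi_2: 1, chi_3: 1, chi_4: 1. Dimension check: dim(chi_5)*dim(chi_5) = 2*2 = 4 and sum (mult * dim) = 1*1 + 1*1 + 1*1 + 1*1 = 4.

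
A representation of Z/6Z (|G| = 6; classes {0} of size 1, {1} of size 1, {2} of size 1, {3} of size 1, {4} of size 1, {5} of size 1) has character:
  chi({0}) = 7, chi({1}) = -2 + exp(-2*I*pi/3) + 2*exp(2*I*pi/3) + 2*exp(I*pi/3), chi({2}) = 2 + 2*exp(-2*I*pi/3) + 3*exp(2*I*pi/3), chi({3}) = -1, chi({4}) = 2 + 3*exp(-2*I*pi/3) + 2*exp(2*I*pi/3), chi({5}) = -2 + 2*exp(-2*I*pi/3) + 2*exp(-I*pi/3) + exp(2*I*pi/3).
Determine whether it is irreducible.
Not irreducible (reducible): <chi, chi> = 13 > 1.

<chi, chi> = (1/|G|) sum_C |C| * |chi(C)|^2 = (1/6)[1*|7|^2 + 1*|-2 + exp(-2*I*pi/3) + 2*exp(2*I*pi/3) + 2*exp(I*pi/3)|^2 + 1*|2 + 2*exp(-2*I*pi/3) + 3*exp(2*I*pi/3)|^2 + 1*|-1|^2 + 1*|2 + 3*exp(-2*I*pi/3) + 2*exp(2*I*pi/3)|^2 + 1*|-2 + 2*exp(-2*I*pi/3) + 2*exp(-I*pi/3) + exp(2*I*pi/3)|^2]
  = (1/6)[(49) + (13) + (1) + (1) + (1) + (13)] = 78/6 = 13.
(Exp terms are combined using exp(i*s)*conj(exp(i*t)) = exp(i*(s-t)), and sums of them are collapsed using the identity that for every m > 1 the m distinct m-th roots of unity sum to 0, e.g. 1 + exp(2*I*pi/3) + exp(-2*I*pi/3) = 0.)
A character is irreducible iff <chi, chi> = 1, so this representation is reducible.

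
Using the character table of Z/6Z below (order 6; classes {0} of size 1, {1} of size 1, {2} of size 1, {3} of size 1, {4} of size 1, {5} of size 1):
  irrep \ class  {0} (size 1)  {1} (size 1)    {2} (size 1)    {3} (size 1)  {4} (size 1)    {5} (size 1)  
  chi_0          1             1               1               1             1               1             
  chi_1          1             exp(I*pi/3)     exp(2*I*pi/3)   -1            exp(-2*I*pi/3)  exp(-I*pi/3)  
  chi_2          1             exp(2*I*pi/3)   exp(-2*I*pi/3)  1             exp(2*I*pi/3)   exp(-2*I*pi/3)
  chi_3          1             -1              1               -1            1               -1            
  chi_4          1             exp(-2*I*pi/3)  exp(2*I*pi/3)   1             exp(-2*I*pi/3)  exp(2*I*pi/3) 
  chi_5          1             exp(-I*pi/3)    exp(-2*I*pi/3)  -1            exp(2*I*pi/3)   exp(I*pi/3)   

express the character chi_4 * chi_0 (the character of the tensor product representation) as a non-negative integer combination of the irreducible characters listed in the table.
chi_4 tensor chi_0 = chi_4 (all other irreducibles have multiplicity 0).

Why: The character of a tensor product is the pointwise product (chi_4 * chi_0)(C) = chi_4(C) * chi_0(C):
  {0}: (1)*(1), {1}: (exp(-2*I*pi/3))*(1), {2}: (exp(2*I*pi/3))*(1), {3}: (1)*(1), {4}: (exp(-2*I*pi/3))*(1), {5}: (exp(2*I*pi/3))*(1)
so (chi_4 * chi_0) takes values
  {0} -> 1, {1} -> exp(-2*I*pi/3), {2} -> exp(2*I*pi/3), {3} -> 1, {4} -> exp(-2*I*pi/3), {5} -> exp(2*I*pi/3).
Now take the inner product of this character with each irreducible chi from the table, <chi_4*chi_0, chi> = (1/6) sum_C |C| (chi_4*chi_0)(C) conj(chi(C)):
  <chi_4*chi_0, chi_0> = (1/6)[1*(1)*conj(1) + 1*(exp(-2*I*pi/3))*conj(1) + 1*(exp(2*I*pi/3))*conj(1) + 1*(1)*conj(1) + 1*(exp(-2*I*pi/3))*conj(1) + 1*(exp(2*I*pi/3))*conj(1)]
      = (1/6)[(1) + (exp(-2*I*pi/3)) + (exp(2*I*pi/3)) + (1) + (exp(-2*I*pi/3)) + (exp(2*I*pi/3))] = 0/6 = 0
  <chi_4*chi_0, chi_1> = (1/6)[1*(1)*conj(1) + 1*(exp(-2*I*pi/3))*conj(exp(I*pi/3)) + 1*(exp(2*I*pi/3))*conj(exp(2*I*pi/3)) + 1*(1)*conj(-1) + 1*(exp(-2*I*pi/3))*conj(exp(-2*I*pi/3)) + 1*(exp(2*I*pi/3))*conj(exp(-I*pi/3))]
      = (1/6)[(1) + (-1) + (1) + (-1) + (1) + (-1)] = 0/6 = 0
  <chi_4*chi_0, chi_2> = (1/6)[1*(1)*conj(1) + 1*(exp(-2*I*pi/3))*conj(exp(2*I*pi/3)) + 1*(exp(2*I*pi/3))*conj(exp(-2*I*pi/3)) + 1*(1)*conj(1) + 1*(exp(-2*I*pi/3))*conj(exp(2*I*pi/3)) + 1*(exp(2*I*pi/3))*conj(exp(-2*I*pi/3))]
      = (1/6)[(1) + (exp(2*I*pi/3)) + (exp(-2*I*pi/3)) + (1) + (exp(2*I*pi/3)) + (exp(-2*I*pi/3))] = 0/6 = 0
  <chi_4*chi_0, chi_3> = (1/6)[1*(1)*conj(1) + 1*(exp(-2*I*pi/3))*conj(-1) + 1*(exp(2*I*pi/3))*conj(1) + 1*(1)*conj(-1) + 1*(exp(-2*I*pi/3))*conj(1) + 1*(exp(2*I*pi/3))*conj(-1)]
      = (1/6)[(1) + (-exp(-2*I*pi/3)) + (exp(2*I*pi/3)) + (-1) + (exp(-2*I*pi/3)) + (-exp(2*I*pi/3))] = 0/6 = 0
  <chi_4*chi_0, chi_4> = (1/6)[1*(1)*conj(1) + 1*(exp(-2*I*pi/3))*conj(exp(-2*I*pi/3)) + 1*(exp(2*I*pi/3))*conj(exp(2*I*pi/3)) + 1*(1)*conj(1) + 1*(exp(-2*I*pi/3))*conj(exp(-2*I*pi/3)) + 1*(exp(2*I*pi/3))*conj(exp(2*I*pi/3))]
      = (1/6)[(1) + (1) + (1) + (1) + (1) + (1)] = 6/6 = 1
  <chi_4*chi_0, chi_5> = (1/6)[1*(1)*conj(1) + 1*(exp(-2*I*pi/3))*conj(exp(-I*pi/3)) + 1*(exp(2*I*pi/3))*conj(exp(-2*I*pi/3)) + 1*(1)*conj(-1) + 1*(exp(-2*I*pi/3))*conj(exp(2*I*pi/3)) + 1*(exp(2*I*pi/3))*conj(exp(I*pi/3))]
      = (1/6)[(1) + (exp(-I*pi/3)) + (exp(-2*I*pi/3)) + (-1) + (exp(2*I*pi/3)) + (exp(I*pi/3))] = 0/6 = 0
(Exp terms are combined using exp(i*s)*conj(exp(i*t)) = exp(i*(s-t)), and sums of them are collapsed using the identity that for every m > 1 the m distinct m-th roots of unity sum to 0, e.g. 1 + exp(2*I*pi/3) + exp(-2*I*pi/3) = 0.)
Hence the multiplicities are chi_4: 1. Dimension check: dim(chi_4)*dim(chi_0) = 1*1 = 1 and sum (mult * dim) = 1*1 = 1.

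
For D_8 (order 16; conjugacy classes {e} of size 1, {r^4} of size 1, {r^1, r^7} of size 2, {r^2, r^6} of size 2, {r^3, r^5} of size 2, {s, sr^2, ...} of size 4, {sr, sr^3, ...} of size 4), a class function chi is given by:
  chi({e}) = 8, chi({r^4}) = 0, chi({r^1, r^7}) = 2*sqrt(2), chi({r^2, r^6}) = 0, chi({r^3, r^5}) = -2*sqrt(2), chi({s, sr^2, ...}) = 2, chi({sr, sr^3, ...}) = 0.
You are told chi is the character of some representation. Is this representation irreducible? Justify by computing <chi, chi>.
Not irreducible (reducible): <chi, chi> = 7 > 1.

Proof sketch: <chi, chi> = (1/|G|) sum_C |C| * |chi(C)|^2 = (1/16)[1*|8|^2 + 1*|0|^2 + 2*|2*sqrt(2)|^2 + 2*|0|^2 + 2*|-2*sqrt(2)|^2 + 4*|2|^2 + 4*|0|^2]
  = (1/16)[(64) + (0) + (16) + (0) + (16) + (16) + (0)] = 112/16 = 7.
A character is irreducible iff <chi, chi> = 1, so this representation is reducible.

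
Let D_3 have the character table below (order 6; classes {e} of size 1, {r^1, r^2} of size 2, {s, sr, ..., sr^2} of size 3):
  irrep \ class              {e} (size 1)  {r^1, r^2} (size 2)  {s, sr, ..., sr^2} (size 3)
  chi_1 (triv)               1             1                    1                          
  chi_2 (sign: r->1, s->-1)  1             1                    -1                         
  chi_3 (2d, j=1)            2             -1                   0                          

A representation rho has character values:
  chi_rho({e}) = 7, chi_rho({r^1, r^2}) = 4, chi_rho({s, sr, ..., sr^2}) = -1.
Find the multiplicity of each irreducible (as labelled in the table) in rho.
Multiplicities: chi_1: 2, chi_2: 3, chi_3: 1.

Why: Use <chi_rho, chi> = (1/|G|) sum_C |C| * chi_rho(C) * conj(chi(C)) with |G| = 6 for each irreducible chi in the table:
  <chi_rho, chi_1> = (1/6)[1*(7)*conj(1) + 2*(4)*conj(1) + 3*(-1)*conj(1)]
      = (1/6)[(7) + (8) + (-3)] = 12/6 = 2
  <chi_rho, chi_2> = (1/6)[1*(7)*conj(1) + 2*(4)*conj(1) + 3*(-1)*conj(-1)]
      = (1/6)[(7) + (8) + (3)] = 18/6 = 3
  <chi_rho, chi_3> = (1/6)[1*(7)*conj(2) + 2*(4)*conj(-1) + 3*(-1)*conj(0)]
      = (1/6)[(14) + (-8) + (0)] = 6/6 = 1
Dimension check: dim(rho) = sum (mult * dim) = 2*1 + 3*1 + 1*2 = 7 = chi_rho(e) = 7.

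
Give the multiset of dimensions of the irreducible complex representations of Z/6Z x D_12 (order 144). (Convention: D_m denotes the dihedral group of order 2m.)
Dimensions: 1, 1, 1, 1, 1, 1, 1, 1, 1, 1, 1, 1, 1, 1, 1, 1, 1, 1, 1, 1, 1, 1, 1, 1, 2, 2, 2, 2, 2, 2, 2, 2, 2, 2, 2, 2, 2, 2, 2, 2, 2, 2, 2, 2, 2, 2, 2, 2, 2, 2, 2, 2, 2, 2

Working: There are 54 irreducibles (= number of conjugacy classes). Their dimensions d_i satisfy sum d_i^2 = |G| = 144: 1 + 1 + 1 + 1 + 1 + 1 + 1 + 1 + 1 + 1 + 1 + 1 + 1 + 1 + 1 + 1 + 1 + 1 + 1 + 1 + 1 + 1 + 1 + 1 + 4 + 4 + 4 + 4 + 4 + 4 + 4 + 4 + 4 + 4 + 4 + 4 + 4 + 4 + 4 + 4 + 4 + 4 + 4 + 4 + 4 + 4 + 4 + 4 + 4 + 4 + 4 + 4 + 4 + 4 = 144. (For the product with Z/6Z: each of the 6 1-dim characters of Z/6Z tensors with each irrep of D_12, giving 6 copies of each D_12-dimension.)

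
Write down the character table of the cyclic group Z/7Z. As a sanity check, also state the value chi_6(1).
Character table of Z/7Z (irreps indexed chi_0,...,chi_6 with chi_k(m) = zeta_7^(k*m), zeta_7 = exp(2*pi*i/7)):
  irrep \ class  {0} (size 1)  {1} (size 1)    {2} (size 1)    {3} (size 1)    {4} (size 1)    {5} (size 1)    {6} (size 1)  
  chi_0          1             1               1               1               1               1               1             
  chi_1          1             exp(2*I*pi/7)   exp(4*I*pi/7)   exp(6*I*pi/7)   exp(-6*I*pi/7)  exp(-4*I*pi/7)  exp(-2*I*pi/7)
  chi_2          1             exp(4*I*pi/7)   exp(-6*I*pi/7)  exp(-2*I*pi/7)  exp(2*I*pi/7)   exp(6*I*pi/7)   exp(-4*I*pi/7)
  chi_3          1             exp(6*I*pi/7)   exp(-2*I*pi/7)  exp(4*I*pi/7)   exp(-4*I*pi/7)  exp(2*I*pi/7)   exp(-6*I*pi/7)
  chi_4          1             exp(-6*I*pi/7)  exp(2*I*pi/7)   exp(-4*I*pi/7)  exp(4*I*pi/7)   exp(-2*I*pi/7)  exp(6*I*pi/7) 
  chi_5          1             exp(-4*I*pi/7)  exp(6*I*pi/7)   exp(2*I*pi/7)   exp(-2*I*pi/7)  exp(-6*I*pi/7)  exp(4*I*pi/7) 
  chi_6          1             exp(-2*I*pi/7)  exp(-4*I*pi/7)  exp(-6*I*pi/7)  exp(6*I*pi/7)   exp(4*I*pi/7)   exp(2*I*pi/7) 

Spot check: chi_6(1) = zeta_7^(6*1) = zeta_7^6 = exp(-2*I*pi/7).

Derivation: Z/7Z is abelian, so all 7 irreducible complex representations are 1-dimensional. They are given by chi_k(m) = zeta_7^(k*m) for k = 0,...,6. Row orthogonality: sum_m chi_k(m) conj(chi_l(m)) = 7 * [k = l].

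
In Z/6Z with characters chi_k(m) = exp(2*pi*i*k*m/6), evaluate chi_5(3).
chi_5(3) = zeta_6^15 = -1

Justification: chi_5(3) = zeta_6^(5*3) = zeta_6^15. Since zeta_6^6 = 1, this equals zeta_6^3 = exp(2*pi*i*3/6) = -1.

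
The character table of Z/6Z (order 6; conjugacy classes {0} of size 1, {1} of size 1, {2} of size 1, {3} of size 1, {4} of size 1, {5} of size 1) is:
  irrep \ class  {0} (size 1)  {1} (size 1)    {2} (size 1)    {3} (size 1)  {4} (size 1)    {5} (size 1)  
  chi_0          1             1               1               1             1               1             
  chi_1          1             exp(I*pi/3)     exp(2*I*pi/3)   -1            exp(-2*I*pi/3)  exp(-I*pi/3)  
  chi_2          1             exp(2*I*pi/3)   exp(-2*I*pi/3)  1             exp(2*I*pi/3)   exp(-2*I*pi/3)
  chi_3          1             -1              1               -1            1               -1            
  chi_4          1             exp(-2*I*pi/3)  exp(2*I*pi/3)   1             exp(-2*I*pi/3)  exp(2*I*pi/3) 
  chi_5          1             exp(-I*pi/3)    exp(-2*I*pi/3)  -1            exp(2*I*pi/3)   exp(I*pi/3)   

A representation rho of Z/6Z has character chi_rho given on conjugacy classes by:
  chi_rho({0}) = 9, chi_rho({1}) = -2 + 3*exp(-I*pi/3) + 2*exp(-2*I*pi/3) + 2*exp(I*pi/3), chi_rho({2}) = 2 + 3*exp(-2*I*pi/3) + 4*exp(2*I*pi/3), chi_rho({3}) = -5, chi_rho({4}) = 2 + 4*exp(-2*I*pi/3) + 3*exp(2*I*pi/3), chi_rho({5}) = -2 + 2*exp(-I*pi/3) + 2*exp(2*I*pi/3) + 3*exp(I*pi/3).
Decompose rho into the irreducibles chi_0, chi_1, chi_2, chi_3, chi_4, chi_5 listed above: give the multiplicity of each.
Multiplicities: chi_0: 0, chi_1: 2, chi_2: 0, chi_3: 2, chi_4: 2, chi_5: 3.

Justification: Use <chi_rho, chi> = (1/|G|) sum_C |C| * chi_rho(C) * conj(chi(C)) with |G| = 6 for each irreducible chi in the table:
  <chi_rho, chi_0> = (1/6)[1*(9)*conj(1) + 1*(-2 + 3*exp(-I*pi/3) + 2*exp(-2*I*pi/3) + 2*exp(I*pi/3))*conj(1) + 1*(2 + 3*exp(-2*I*pi/3) + 4*exp(2*I*pi/3))*conj(1) + 1*(-5)*conj(1) + 1*(2 + 4*exp(-2*I*pi/3) + 3*exp(2*I*pi/3))*conj(1) + 1*(-2 + 2*exp(-I*pi/3) + 2*exp(2*I*pi/3) + 3*exp(I*pi/3))*conj(1)]
      = (1/6)[(9) + (-2 + 3*exp(-I*pi/3) + 2*exp(-2*I*pi/3) + 2*exp(I*pi/3)) + (2 + 3*exp(-2*I*pi/3) + 4*exp(2*I*pi/3)) + (-5) + (2 + 4*exp(-2*I*pi/3) + 3*exp(2*I*pi/3)) + (-2 + 2*exp(-I*pi/3) + 2*exp(2*I*pi/3) + 3*exp(I*pi/3))] = 0/6 = 0
  <chi_rho, chi_1> = (1/6)[1*(9)*conj(1) + 1*(-2 + 3*exp(-I*pi/3) + 2*exp(-2*I*pi/3) + 2*exp(I*pi/3))*conj(exp(I*pi/3)) + 1*(2 + 3*exp(-2*I*pi/3) + 4*exp(2*I*pi/3))*conj(exp(2*I*pi/3)) + 1*(-5)*conj(-1) + 1*(2 + 4*exp(-2*I*pi/3) + 3*exp(2*I*pi/3))*conj(exp(-2*I*pi/3)) + 1*(-2 + 2*exp(-I*pi/3) + 2*exp(2*I*pi/3) + 3*exp(I*pi/3))*conj(exp(-I*pi/3))]
      = (1/6)[(9) + (3*exp(-2*I*pi/3) - 2*exp(-I*pi/3)) + (4 + 2*exp(-2*I*pi/3) + 3*exp(2*I*pi/3)) + (5) + (4 + 3*exp(-2*I*pi/3) + 2*exp(2*I*pi/3)) + (-2*exp(I*pi/3) + 3*exp(2*I*pi/3))] = 12/6 = 2
  <chi_rho, chi_2> = (1/6)[1*(9)*conj(1) + 1*(-2 + 3*exp(-I*pi/3) + 2*exp(-2*I*pi/3) + 2*exp(I*pi/3))*conj(exp(2*I*pi/3)) + 1*(2 + 3*exp(-2*I*pi/3) + 4*exp(2*I*pi/3))*conj(exp(-2*I*pi/3)) + 1*(-5)*conj(1) + 1*(2 + 4*exp(-2*I*pi/3) + 3*exp(2*I*pi/3))*conj(exp(2*I*pi/3)) + 1*(-2 + 2*exp(-I*pi/3) + 2*exp(2*I*pi/3) + 3*exp(I*pi/3))*conj(exp(-2*I*pi/3))]
      = (1/6)[(9) + (-3 + 2*exp(-I*pi/3) + 2*exp(2*I*pi/3) - 2*exp(-2*I*pi/3)) + (3 + 4*exp(-2*I*pi/3) + 2*exp(2*I*pi/3)) + (-5) + (3 + 2*exp(-2*I*pi/3) + 4*exp(2*I*pi/3)) + (-3 + 2*exp(-2*I*pi/3) - 2*exp(2*I*pi/3) + 2*exp(I*pi/3))] = 0/6 = 0
  <chi_rho, chi_3> = (1/6)[1*(9)*conj(1) + 1*(-2 + 3*exp(-I*pi/3) + 2*exp(-2*I*pi/3) + 2*exp(I*pi/3))*conj(-1) + 1*(2 + 3*exp(-2*I*pi/3) + 4*exp(2*I*pi/3))*conj(1) + 1*(-5)*conj(-1) + 1*(2 + 4*exp(-2*I*pi/3) + 3*exp(2*I*pi/3))*conj(1) + 1*(-2 + 2*exp(-I*pi/3) + 2*exp(2*I*pi/3) + 3*exp(I*pi/3))*conj(-1)]
      = (1/6)[(9) + (2 - 2*exp(I*pi/3) - 2*exp(-2*I*pi/3) - 3*exp(-I*pi/3)) + (2 + 3*exp(-2*I*pi/3) + 4*exp(2*I*pi/3)) + (5) + (2 + 4*exp(-2*I*pi/3) + 3*exp(2*I*pi/3)) + (2 - 3*exp(I*pi/3) - 2*exp(2*I*pi/3) - 2*exp(-I*pi/3))] = 12/6 = 2
  <chi_rho, chi_4> = (1/6)[1*(9)*conj(1) + 1*(-2 + 3*exp(-I*pi/3) + 2*exp(-2*I*pi/3) + 2*exp(I*pi/3))*conj(exp(-2*I*pi/3)) + 1*(2 + 3*exp(-2*I*pi/3) + 4*exp(2*I*pi/3))*conj(exp(2*I*pi/3)) + 1*(-5)*conj(1) + 1*(2 + 4*exp(-2*I*pi/3) + 3*exp(2*I*pi/3))*conj(exp(-2*I*pi/3)) + 1*(-2 + 2*exp(-I*pi/3) + 2*exp(2*I*pi/3) + 3*exp(I*pi/3))*conj(exp(2*I*pi/3))]
      = (1/6)[(9) + (-2*exp(2*I*pi/3) + 3*exp(I*pi/3)) + (4 + 2*exp(-2*I*pi/3) + 3*exp(2*I*pi/3)) + (-5) + (4 + 3*exp(-2*I*pi/3) + 2*exp(2*I*pi/3)) + (3*exp(-I*pi/3) - 2*exp(-2*I*pi/3))] = 12/6 = 2
  <chi_rho, chi_5> = (1/6)[1*(9)*conj(1) + 1*(-2 + 3*exp(-I*pi/3) + 2*exp(-2*I*pi/3) + 2*exp(I*pi/3))*conj(exp(-I*pi/3)) + 1*(2 + 3*exp(-2*I*pi/3) + 4*exp(2*I*pi/3))*conj(exp(-2*I*pi/3)) + 1*(-5)*conj(-1) + 1*(2 + 4*exp(-2*I*pi/3) + 3*exp(2*I*pi/3))*conj(exp(2*I*pi/3)) + 1*(-2 + 2*exp(-I*pi/3) + 2*exp(2*I*pi/3) + 3*exp(I*pi/3))*conj(exp(I*pi/3))]
      = (1/6)[(9) + (3 - 2*exp(I*pi/3) + 2*exp(-I*pi/3) + 2*exp(2*I*pi/3)) + (3 + 4*exp(-2*I*pi/3) + 2*exp(2*I*pi/3)) + (5) + (3 + 2*exp(-2*I*pi/3) + 4*exp(2*I*pi/3)) + (3 + 2*exp(-2*I*pi/3) - 2*exp(-I*pi/3) + 2*exp(I*pi/3))] = 18/6 = 3
(Exp terms are combined using exp(i*s)*conj(exp(i*t)) = exp(i*(s-t)), and sums of them are collapsed using the identity that for every m > 1 the m distinct m-th roots of unity sum to 0, e.g. 1 + exp(2*I*pi/3) + exp(-2*I*pi/3) = 0.)
Dimension check: dim(rho) = sum (mult * dim) = 0*1 + 2*1 + 0*1 + 2*1 + 2*1 + 3*1 = 9 = chi_rho(e) = 9.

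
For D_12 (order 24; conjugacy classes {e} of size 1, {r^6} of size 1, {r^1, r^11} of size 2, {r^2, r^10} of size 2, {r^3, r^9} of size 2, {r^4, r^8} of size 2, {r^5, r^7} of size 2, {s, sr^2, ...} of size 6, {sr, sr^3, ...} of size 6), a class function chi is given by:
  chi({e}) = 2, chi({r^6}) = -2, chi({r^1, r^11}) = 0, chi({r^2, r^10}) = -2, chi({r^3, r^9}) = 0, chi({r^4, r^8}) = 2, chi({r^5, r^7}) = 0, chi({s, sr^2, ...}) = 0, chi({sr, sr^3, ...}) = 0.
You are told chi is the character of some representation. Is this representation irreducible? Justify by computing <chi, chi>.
Irreducible: <chi, chi> = 1.

Why: <chi, chi> = (1/|G|) sum_C |C| * |chi(C)|^2 = (1/24)[1*|2|^2 + 1*|-2|^2 + 2*|0|^2 + 2*|-2|^2 + 2*|0|^2 + 2*|2|^2 + 2*|0|^2 + 6*|0|^2 + 6*|0|^2]
  = (1/24)[(4) + (4) + (0) + (8) + (0) + (8) + (0) + (0) + (0)] = 24/24 = 1.
A character is irreducible iff <chi, chi> = 1, so this representation is irreducible.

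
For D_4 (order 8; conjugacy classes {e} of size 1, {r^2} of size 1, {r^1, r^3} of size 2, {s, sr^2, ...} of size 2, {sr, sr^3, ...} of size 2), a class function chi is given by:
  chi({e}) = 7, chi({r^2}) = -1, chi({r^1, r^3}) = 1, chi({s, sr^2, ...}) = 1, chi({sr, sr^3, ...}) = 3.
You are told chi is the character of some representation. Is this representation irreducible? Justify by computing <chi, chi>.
Not irreducible (reducible): <chi, chi> = 9 > 1.

Why: <chi, chi> = (1/|G|) sum_C |C| * |chi(C)|^2 = (1/8)[1*|7|^2 + 1*|-1|^2 + 2*|1|^2 + 2*|1|^2 + 2*|3|^2]
  = (1/8)[(49) + (1) + (2) + (2) + (18)] = 72/8 = 9.
A character is irreducible iff <chi, chi> = 1, so this representation is reducible.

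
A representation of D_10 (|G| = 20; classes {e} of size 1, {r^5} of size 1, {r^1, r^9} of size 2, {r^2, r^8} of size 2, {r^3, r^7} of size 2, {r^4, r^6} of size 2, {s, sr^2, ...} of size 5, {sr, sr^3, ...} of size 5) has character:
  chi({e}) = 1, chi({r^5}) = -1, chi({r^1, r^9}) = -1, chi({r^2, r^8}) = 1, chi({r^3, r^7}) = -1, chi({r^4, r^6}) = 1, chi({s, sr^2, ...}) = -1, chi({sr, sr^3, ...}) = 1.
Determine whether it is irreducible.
Irreducible: <chi, chi> = 1.

Justification: <chi, chi> = (1/|G|) sum_C |C| * |chi(C)|^2 = (1/20)[1*|1|^2 + 1*|-1|^2 + 2*|-1|^2 + 2*|1|^2 + 2*|-1|^2 + 2*|1|^2 + 5*|-1|^2 + 5*|1|^2]
  = (1/20)[(1) + (1) + (2) + (2) + (2) + (2) + (5) + (5)] = 20/20 = 1.
A character is irreducible iff <chi, chi> = 1, so this representation is irreducible.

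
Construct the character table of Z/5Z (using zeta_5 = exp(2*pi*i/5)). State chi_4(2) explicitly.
Character table of Z/5Z (irreps indexed chi_0,...,chi_4 with chi_k(m) = zeta_5^(k*m), zeta_5 = exp(2*pi*i/5)):
  irrep \ class  {0} (size 1)  {1} (size 1)    {2} (size 1)    {3} (size 1)    {4} (size 1)  
  chi_0          1             1               1               1               1             
  chi_1          1             exp(2*I*pi/5)   exp(4*I*pi/5)   exp(-4*I*pi/5)  exp(-2*I*pi/5)
  chi_2          1             exp(4*I*pi/5)   exp(-2*I*pi/5)  exp(2*I*pi/5)   exp(-4*I*pi/5)
  chi_3          1             exp(-4*I*pi/5)  exp(2*I*pi/5)   exp(-2*I*pi/5)  exp(4*I*pi/5) 
  chi_4          1             exp(-2*I*pi/5)  exp(-4*I*pi/5)  exp(4*I*pi/5)   exp(2*I*pi/5) 

Spot check: chi_4(2) = zeta_5^(4*2) = zeta_5^8 = exp(-4*I*pi/5).

Argument: Z/5Z is abelian, so all 5 irreducible complex representations are 1-dimensional. They are given by chi_k(m) = zeta_5^(k*m) for k = 0,...,4. Row orthogonality: sum_m chi_k(m) conj(chi_l(m)) = 5 * [k = l].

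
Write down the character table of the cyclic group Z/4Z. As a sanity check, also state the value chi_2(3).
Character table of Z/4Z (irreps indexed chi_0,...,chi_3 with chi_k(m) = zeta_4^(k*m), zeta_4 = exp(2*pi*i/4)):
  irrep \ class  {0} (size 1)  {1} (size 1)  {2} (size 1)  {3} (size 1)
  chi_0          1             1             1             1           
  chi_1          1             I             -1            -I          
  chi_2          1             -1            1             -1          
  chi_3          1             -I            -1            I           

Spot check: chi_2(3) = zeta_4^(2*3) = zeta_4^6 = -1.

Working: Z/4Z is abelian, so all 4 irreducible complex representations are 1-dimensional. They are given by chi_k(m) = zeta_4^(k*m) for k = 0,...,3. Row orthogonality: sum_m chi_k(m) conj(chi_l(m)) = 4 * [k = l].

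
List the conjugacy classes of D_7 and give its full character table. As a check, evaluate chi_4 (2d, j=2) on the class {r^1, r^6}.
Conjugacy classes: {e} of size 1, {r^1, r^6} of size 2, {r^2, r^5} of size 2, {r^3, r^4} of size 2, {s, sr, ..., sr^6} of size 7.
Character table:
  irrep \ class              {e} (size 1)  {r^1, r^6} (size 2)  {r^2, r^5} (size 2)  {r^3, r^4} (size 2)  {s, sr, ..., sr^6} (size 7)
  chi_1 (triv)               1             1                    1                    1                    1                          
  chi_2 (sign: r->1, s->-1)  1             1                    1                    1                    -1                         
  chi_3 (2d, j=1)            2             2*cos(2*pi/7)        -2*cos(3*pi/7)       -2*cos(pi/7)         0                          
  chi_4 (2d, j=2)            2             -2*cos(3*pi/7)       -2*cos(pi/7)         2*cos(2*pi/7)        0                          
  chi_5 (2d, j=3)            2             -2*cos(pi/7)         2*cos(2*pi/7)        -2*cos(3*pi/7)       0                          

Spot check: chi_4 (2d, j=2) on {r^1, r^6} = -2*cos(3*pi/7).

Derivation: D_7 has order 2*7 = 14 with 5 conjugacy classes, hence 5 irreducibles. Sum of squared dims 1 + 1 + 4 + 4 + 4 = 14 = |G|. Linear characters come from the abelianisation; the 2-dimensional irreps have character r^k -> 2*cos(2*pi*j*k/7), reflections -> 0.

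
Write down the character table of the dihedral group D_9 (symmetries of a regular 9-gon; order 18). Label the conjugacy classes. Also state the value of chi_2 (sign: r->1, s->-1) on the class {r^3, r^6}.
Conjugacy classes: {e} of size 1, {r^1, r^8} of size 2, {r^2, r^7} of size 2, {r^3, r^6} of size 2, {r^4, r^5} of size 2, {s, sr, ..., sr^8} of size 9.
Character table:
  irrep \ class              {e} (size 1)  {r^1, r^8} (size 2)  {r^2, r^7} (size 2)  {r^3, r^6} (size 2)  {r^4, r^5} (size 2)  {s, sr, ..., sr^8} (size 9)
  chi_1 (triv)               1             1                    1                    1                    1                    1                          
  chi_2 (sign: r->1, s->-1)  1             1                    1                    1                    1                    -1                         
  chi_3 (2d, j=1)            2             2*cos(2*pi/9)        2*cos(4*pi/9)        -1                   -2*cos(pi/9)         0                          
  chi_4 (2d, j=2)            2             2*cos(4*pi/9)        -2*cos(pi/9)         -1                   2*cos(2*pi/9)        0                          
  chi_5 (2d, j=3)            2             -1                   -1                   2                    -1                   0                          
  chi_6 (2d, j=4)            2             -2*cos(pi/9)         2*cos(2*pi/9)        -1                   2*cos(4*pi/9)        0                          

Spot check: chi_2 (sign: r->1, s->-1) on {r^3, r^6} = 1.

Working: D_9 has order 2*9 = 18 with 6 conjugacy classes, hence 6 irreducibles. Sum of squared dims 1 + 1 + 4 + 4 + 4 + 4 = 18 = |G|. Linear characters come from the abelianisation; the 2-dimensional irreps have character r^k -> 2*cos(2*pi*j*k/9), reflections -> 0.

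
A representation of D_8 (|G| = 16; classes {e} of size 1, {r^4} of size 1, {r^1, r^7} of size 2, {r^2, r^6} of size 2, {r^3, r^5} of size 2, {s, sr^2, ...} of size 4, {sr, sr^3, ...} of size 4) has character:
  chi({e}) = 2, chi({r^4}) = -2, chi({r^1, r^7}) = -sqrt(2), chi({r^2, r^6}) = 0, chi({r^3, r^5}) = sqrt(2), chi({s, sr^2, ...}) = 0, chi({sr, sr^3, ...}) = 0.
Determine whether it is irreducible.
Irreducible: <chi, chi> = 1.

Proof sketch: <chi, chi> = (1/|G|) sum_C |C| * |chi(C)|^2 = (1/16)[1*|2|^2 + 1*|-2|^2 + 2*|-sqrt(2)|^2 + 2*|0|^2 + 2*|sqrt(2)|^2 + 4*|0|^2 + 4*|0|^2]
  = (1/16)[(4) + (4) + (4) + (0) + (4) + (0) + (0)] = 16/16 = 1.
A character is irreducible iff <chi, chi> = 1, so this representation is irreducible.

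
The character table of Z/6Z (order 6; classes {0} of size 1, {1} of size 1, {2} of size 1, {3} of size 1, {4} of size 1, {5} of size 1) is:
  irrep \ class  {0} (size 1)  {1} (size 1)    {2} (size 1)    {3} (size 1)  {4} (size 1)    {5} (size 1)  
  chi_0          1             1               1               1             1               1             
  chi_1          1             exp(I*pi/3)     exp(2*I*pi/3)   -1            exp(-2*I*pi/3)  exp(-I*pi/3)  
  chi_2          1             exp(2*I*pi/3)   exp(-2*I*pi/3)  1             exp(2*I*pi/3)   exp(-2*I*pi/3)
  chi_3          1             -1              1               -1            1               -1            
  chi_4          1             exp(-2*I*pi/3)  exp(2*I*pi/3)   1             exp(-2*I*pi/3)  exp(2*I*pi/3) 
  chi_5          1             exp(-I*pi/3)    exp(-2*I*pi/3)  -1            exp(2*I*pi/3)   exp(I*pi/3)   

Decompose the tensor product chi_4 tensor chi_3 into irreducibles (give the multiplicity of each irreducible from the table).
chi_4 tensor chi_3 = chi_1 (all other irreducibles have multiplicity 0).

The character of a tensor product is the pointwise product (chi_4 * chi_3)(C) = chi_4(C) * chi_3(C):
  {0}: (1)*(1), {1}: (exp(-2*I*pi/3))*(-1), {2}: (exp(2*I*pi/3))*(1), {3}: (1)*(-1), {4}: (exp(-2*I*pi/3))*(1), {5}: (exp(2*I*pi/3))*(-1)
so (chi_4 * chi_3) takes values
  {0} -> 1, {1} -> -exp(-2*I*pi/3), {2} -> exp(2*I*pi/3), {3} -> -1, {4} -> exp(-2*I*pi/3), {5} -> -exp(2*I*pi/3).
Now take the inner product of this character with each irreducible chi from the table, <chi_4*chi_3, chi> = (1/6) sum_C |C| (chi_4*chi_3)(C) conj(chi(C)):
  <chi_4*chi_3, chi_0> = (1/6)[1*(1)*conj(1) + 1*(-exp(-2*I*pi/3))*conj(1) + 1*(exp(2*I*pi/3))*conj(1) + 1*(-1)*conj(1) + 1*(exp(-2*I*pi/3))*conj(1) + 1*(-exp(2*I*pi/3))*conj(1)]
      = (1/6)[(1) + (-exp(-2*I*pi/3)) + (exp(2*I*pi/3)) + (-1) + (exp(-2*I*pi/3)) + (-exp(2*I*pi/3))] = 0/6 = 0
  <chi_4*chi_3, chi_1> = (1/6)[1*(1)*conj(1) + 1*(-exp(-2*I*pi/3))*conj(exp(I*pi/3)) + 1*(exp(2*I*pi/3))*conj(exp(2*I*pi/3)) + 1*(-1)*conj(-1) + 1*(exp(-2*I*pi/3))*conj(exp(-2*I*pi/3)) + 1*(-exp(2*I*pi/3))*conj(exp(-I*pi/3))]
      = (1/6)[(1) + (1) + (1) + (1) + (1) + (1)] = 6/6 = 1
  <chi_4*chi_3, chi_2> = (1/6)[1*(1)*conj(1) + 1*(-exp(-2*I*pi/3))*conj(exp(2*I*pi/3)) + 1*(exp(2*I*pi/3))*conj(exp(-2*I*pi/3)) + 1*(-1)*conj(1) + 1*(exp(-2*I*pi/3))*conj(exp(2*I*pi/3)) + 1*(-exp(2*I*pi/3))*conj(exp(-2*I*pi/3))]
      = (1/6)[(1) + (-exp(2*I*pi/3)) + (exp(-2*I*pi/3)) + (-1) + (exp(2*I*pi/3)) + (-exp(-2*I*pi/3))] = 0/6 = 0
  <chi_4*chi_3, chi_3> = (1/6)[1*(1)*conj(1) + 1*(-exp(-2*I*pi/3))*conj(-1) + 1*(exp(2*I*pi/3))*conj(1) + 1*(-1)*conj(-1) + 1*(exp(-2*I*pi/3))*conj(1) + 1*(-exp(2*I*pi/3))*conj(-1)]
      = (1/6)[(1) + (exp(-2*I*pi/3)) + (exp(2*I*pi/3)) + (1) + (exp(-2*I*pi/3)) + (exp(2*I*pi/3))] = 0/6 = 0
  <chi_4*chi_3, chi_4> = (1/6)[1*(1)*conj(1) + 1*(-exp(-2*I*pi/3))*conj(exp(-2*I*pi/3)) + 1*(exp(2*I*pi/3))*conj(exp(2*I*pi/3)) + 1*(-1)*conj(1) + 1*(exp(-2*I*pi/3))*conj(exp(-2*I*pi/3)) + 1*(-exp(2*I*pi/3))*conj(exp(2*I*pi/3))]
      = (1/6)[(1) + (-1) + (1) + (-1) + (1) + (-1)] = 0/6 = 0
  <chi_4*chi_3, chi_5> = (1/6)[1*(1)*conj(1) + 1*(-exp(-2*I*pi/3))*conj(exp(-I*pi/3)) + 1*(exp(2*I*pi/3))*conj(exp(-2*I*pi/3)) + 1*(-1)*conj(-1) + 1*(exp(-2*I*pi/3))*conj(exp(2*I*pi/3)) + 1*(-exp(2*I*pi/3))*conj(exp(I*pi/3))]
      = (1/6)[(1) + (-exp(-I*pi/3)) + (exp(-2*I*pi/3)) + (1) + (exp(2*I*pi/3)) + (-exp(I*pi/3))] = 0/6 = 0
(Exp terms are combined using exp(i*s)*conj(exp(i*t)) = exp(i*(s-t)), and sums of them are collapsed using the identity that for every m > 1 the m distinct m-th roots of unity sum to 0, e.g. 1 + exp(2*I*pi/3) + exp(-2*I*pi/3) = 0.)
Hence the multiplicities are chi_1: 1. Dimension check: dim(chi_4)*dim(chi_3) = 1*1 = 1 and sum (mult * dim) = 1*1 = 1.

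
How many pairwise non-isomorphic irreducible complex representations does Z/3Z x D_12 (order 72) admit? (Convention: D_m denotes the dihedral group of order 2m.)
27

Justification: The number of irreducible complex representations of a finite group equals its number of conjugacy classes. For a direct product, #classes(G x H) = #classes(G) * #classes(H). Z/3Z has 3 classes (abelian), D_12 has 9 classes, so 3 * 9 = 27, so Z/3Z x D_12 (order 72) has exactly 27 irreducible complex representations.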